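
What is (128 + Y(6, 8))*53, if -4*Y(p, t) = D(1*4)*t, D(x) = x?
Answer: 6360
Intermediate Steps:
Y(p, t) = -t (Y(p, t) = -1*4*t/4 = -t)
(128 + Y(6, 8))*53 = (128 - 1*8)*53 = (128 - 8)*53 = 120*53 = 6360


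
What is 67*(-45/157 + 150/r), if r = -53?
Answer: -1737645/8321 ≈ -208.83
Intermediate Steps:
67*(-45/157 + 150/r) = 67*(-45/157 + 150/(-53)) = 67*(-45*1/157 + 150*(-1/53)) = 67*(-45/157 - 150/53) = 67*(-25935/8321) = -1737645/8321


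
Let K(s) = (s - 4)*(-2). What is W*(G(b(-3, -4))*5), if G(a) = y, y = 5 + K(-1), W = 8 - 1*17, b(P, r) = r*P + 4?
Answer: -675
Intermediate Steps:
b(P, r) = 4 + P*r (b(P, r) = P*r + 4 = 4 + P*r)
W = -9 (W = 8 - 17 = -9)
K(s) = 8 - 2*s (K(s) = (-4 + s)*(-2) = 8 - 2*s)
y = 15 (y = 5 + (8 - 2*(-1)) = 5 + (8 + 2) = 5 + 10 = 15)
G(a) = 15
W*(G(b(-3, -4))*5) = -135*5 = -9*75 = -675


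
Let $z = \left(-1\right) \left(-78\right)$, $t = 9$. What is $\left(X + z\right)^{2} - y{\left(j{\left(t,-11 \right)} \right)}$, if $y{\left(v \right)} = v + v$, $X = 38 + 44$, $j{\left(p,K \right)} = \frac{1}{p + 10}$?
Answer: $\frac{486398}{19} \approx 25600.0$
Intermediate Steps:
$z = 78$
$j{\left(p,K \right)} = \frac{1}{10 + p}$
$X = 82$
$y{\left(v \right)} = 2 v$
$\left(X + z\right)^{2} - y{\left(j{\left(t,-11 \right)} \right)} = \left(82 + 78\right)^{2} - \frac{2}{10 + 9} = 160^{2} - \frac{2}{19} = 25600 - 2 \cdot \frac{1}{19} = 25600 - \frac{2}{19} = \frac{486398}{19}$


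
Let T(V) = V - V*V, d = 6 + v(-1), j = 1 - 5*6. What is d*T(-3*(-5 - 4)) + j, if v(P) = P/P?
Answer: -4943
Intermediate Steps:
v(P) = 1
j = -29 (j = 1 - 30 = -29)
d = 7 (d = 6 + 1 = 7)
T(V) = V - V**2
d*T(-3*(-5 - 4)) + j = 7*((-3*(-5 - 4))*(1 - (-3)*(-5 - 4))) - 29 = 7*((-3*(-9))*(1 - (-3)*(-9))) - 29 = 7*(27*(1 - 1*27)) - 29 = 7*(27*(1 - 27)) - 29 = 7*(27*(-26)) - 29 = 7*(-702) - 29 = -4914 - 29 = -4943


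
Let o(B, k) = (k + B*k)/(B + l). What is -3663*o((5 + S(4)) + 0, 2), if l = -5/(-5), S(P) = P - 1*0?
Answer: -7326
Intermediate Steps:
S(P) = P (S(P) = P + 0 = P)
l = 1 (l = -5*(-⅕) = 1)
o(B, k) = (k + B*k)/(1 + B) (o(B, k) = (k + B*k)/(B + 1) = (k + B*k)/(1 + B))
-3663*o((5 + S(4)) + 0, 2) = -3663*2 = -7326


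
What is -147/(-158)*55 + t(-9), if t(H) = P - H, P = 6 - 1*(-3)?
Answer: 10929/158 ≈ 69.171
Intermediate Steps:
P = 9 (P = 6 + 3 = 9)
t(H) = 9 - H
-147/(-158)*55 + t(-9) = -147/(-158)*55 + (9 - 1*(-9)) = -147*(-1/158)*55 + (9 + 9) = (147/158)*55 + 18 = 8085/158 + 18 = 10929/158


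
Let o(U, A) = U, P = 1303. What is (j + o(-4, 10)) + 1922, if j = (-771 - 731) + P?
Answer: 1719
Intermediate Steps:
j = -199 (j = (-771 - 731) + 1303 = -1502 + 1303 = -199)
(j + o(-4, 10)) + 1922 = (-199 - 4) + 1922 = -203 + 1922 = 1719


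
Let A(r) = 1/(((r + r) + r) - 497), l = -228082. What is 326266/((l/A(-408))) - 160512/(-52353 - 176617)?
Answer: 15770084889121/22469348266085 ≈ 0.70185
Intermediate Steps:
A(r) = 1/(-497 + 3*r) (A(r) = 1/((2*r + r) - 497) = 1/(3*r - 497) = 1/(-497 + 3*r))
326266/((l/A(-408))) - 160512/(-52353 - 176617) = 326266/((-228082/(1/(-497 + 3*(-408))))) - 160512/(-52353 - 176617) = 326266/((-228082/(1/(-497 - 1224)))) - 160512/(-228970) = 326266/((-228082/(1/(-1721)))) - 160512*(-1/228970) = 326266/((-228082/(-1/1721))) + 80256/114485 = 326266/((-228082*(-1721))) + 80256/114485 = 326266/392529122 + 80256/114485 = 326266*(1/392529122) + 80256/114485 = 163133/196264561 + 80256/114485 = 15770084889121/22469348266085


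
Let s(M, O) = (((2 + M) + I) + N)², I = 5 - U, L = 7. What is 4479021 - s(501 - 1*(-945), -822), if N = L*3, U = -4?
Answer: 2294537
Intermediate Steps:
I = 9 (I = 5 - 1*(-4) = 5 + 4 = 9)
N = 21 (N = 7*3 = 21)
s(M, O) = (32 + M)² (s(M, O) = (((2 + M) + 9) + 21)² = ((11 + M) + 21)² = (32 + M)²)
4479021 - s(501 - 1*(-945), -822) = 4479021 - (32 + (501 - 1*(-945)))² = 4479021 - (32 + (501 + 945))² = 4479021 - (32 + 1446)² = 4479021 - 1*1478² = 4479021 - 1*2184484 = 4479021 - 2184484 = 2294537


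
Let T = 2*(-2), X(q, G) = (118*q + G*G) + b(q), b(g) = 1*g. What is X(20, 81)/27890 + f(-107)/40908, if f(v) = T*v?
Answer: 94423837/285231030 ≈ 0.33104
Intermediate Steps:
b(g) = g
X(q, G) = G² + 119*q (X(q, G) = (118*q + G*G) + q = (118*q + G²) + q = (G² + 118*q) + q = G² + 119*q)
T = -4
f(v) = -4*v
X(20, 81)/27890 + f(-107)/40908 = (81² + 119*20)/27890 - 4*(-107)/40908 = (6561 + 2380)*(1/27890) + 428*(1/40908) = 8941*(1/27890) + 107/10227 = 8941/27890 + 107/10227 = 94423837/285231030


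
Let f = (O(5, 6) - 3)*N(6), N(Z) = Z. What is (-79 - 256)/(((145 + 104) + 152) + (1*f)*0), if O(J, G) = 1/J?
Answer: -335/401 ≈ -0.83541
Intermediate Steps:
f = -84/5 (f = (1/5 - 3)*6 = -14/5*6 = -84/5 ≈ -16.800)
(-79 - 256)/(((145 + 104) + 152) + (1*f)*0) = (-79 - 256)/(((145 + 104) + 152) + (1*(-84/5))*0) = -335/((249 + 152) - 84/5*0) = -335/(401 + 0) = -335/401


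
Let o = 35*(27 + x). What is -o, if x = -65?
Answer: 1330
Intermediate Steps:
o = -1330 (o = 35*(27 - 65) = 35*(-38) = -1330)
-o = -1*(-1330) = 1330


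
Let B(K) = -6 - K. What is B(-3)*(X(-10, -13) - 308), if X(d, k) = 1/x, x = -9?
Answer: 2773/3 ≈ 924.33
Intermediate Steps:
X(d, k) = -1/9 (X(d, k) = 1/(-9) = -1/9)
B(-3)*(X(-10, -13) - 308) = (-6 - 1*(-3))*(-1/9 - 308) = (-6 + 3)*(-2773/9) = -3*(-2773/9) = 2773/3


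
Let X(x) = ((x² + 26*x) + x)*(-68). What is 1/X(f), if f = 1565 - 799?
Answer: -1/41305784 ≈ -2.4210e-8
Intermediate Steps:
f = 766
X(x) = -1836*x - 68*x² (X(x) = (x² + 27*x)*(-68) = -1836*x - 68*x²)
1/X(f) = 1/(-68*766*(27 + 766)) = 1/(-68*766*793) = 1/(-41305784) = -1/41305784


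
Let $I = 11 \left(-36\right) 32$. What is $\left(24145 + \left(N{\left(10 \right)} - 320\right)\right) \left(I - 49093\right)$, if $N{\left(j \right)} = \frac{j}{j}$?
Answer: $-1471612890$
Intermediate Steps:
$N{\left(j \right)} = 1$
$I = -12672$ ($I = \left(-396\right) 32 = -12672$)
$\left(24145 + \left(N{\left(10 \right)} - 320\right)\right) \left(I - 49093\right) = \left(24145 + \left(1 - 320\right)\right) \left(-12672 - 49093\right) = \left(24145 + \left(1 - 320\right)\right) \left(-61765\right) = \left(24145 - 319\right) \left(-61765\right) = 23826 \left(-61765\right) = -1471612890$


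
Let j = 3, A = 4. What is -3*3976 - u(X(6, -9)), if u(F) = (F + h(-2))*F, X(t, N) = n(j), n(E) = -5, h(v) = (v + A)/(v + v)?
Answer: -23911/2 ≈ -11956.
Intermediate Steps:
h(v) = (4 + v)/(2*v) (h(v) = (v + 4)/(v + v) = (4 + v)/((2*v)) = (4 + v)*(1/(2*v)) = (4 + v)/(2*v))
X(t, N) = -5
u(F) = F*(-1/2 + F) (u(F) = (F + (1/2)*(4 - 2)/(-2))*F = (F + (1/2)*(-1/2)*2)*F = (F - 1/2)*F = (-1/2 + F)*F = F*(-1/2 + F))
-3*3976 - u(X(6, -9)) = -3*3976 - (-5)*(-1/2 - 5) = -11928 - (-5)*(-11)/2 = -11928 - 1*55/2 = -11928 - 55/2 = -23911/2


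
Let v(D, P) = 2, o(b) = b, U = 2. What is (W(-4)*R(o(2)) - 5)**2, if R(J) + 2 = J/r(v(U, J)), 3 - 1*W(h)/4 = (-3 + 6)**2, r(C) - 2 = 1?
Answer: 729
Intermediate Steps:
r(C) = 3 (r(C) = 2 + 1 = 3)
W(h) = -24 (W(h) = 12 - 4*(-3 + 6)**2 = 12 - 4*3**2 = 12 - 4*9 = 12 - 36 = -24)
R(J) = -2 + J/3
(W(-4)*R(o(2)) - 5)**2 = (-24*(-2 + (1/3)*2) - 5)**2 = (-24*(-2 + 2/3) - 5)**2 = (-24*(-4/3) - 5)**2 = (32 - 5)**2 = 27**2 = 729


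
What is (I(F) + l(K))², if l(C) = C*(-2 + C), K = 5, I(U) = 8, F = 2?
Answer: 529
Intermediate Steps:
(I(F) + l(K))² = (8 + 5*(-2 + 5))² = (8 + 5*3)² = (8 + 15)² = 23² = 529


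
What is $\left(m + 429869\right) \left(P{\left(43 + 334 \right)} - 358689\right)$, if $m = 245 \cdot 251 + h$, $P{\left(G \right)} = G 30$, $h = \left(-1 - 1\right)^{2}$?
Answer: $-170690924472$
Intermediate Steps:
$h = 4$ ($h = \left(-2\right)^{2} = 4$)
$P{\left(G \right)} = 30 G$
$m = 61499$ ($m = 245 \cdot 251 + 4 = 61495 + 4 = 61499$)
$\left(m + 429869\right) \left(P{\left(43 + 334 \right)} - 358689\right) = \left(61499 + 429869\right) \left(30 \left(43 + 334\right) - 358689\right) = 491368 \left(30 \cdot 377 - 358689\right) = 491368 \left(11310 - 358689\right) = 491368 \left(-347379\right) = -170690924472$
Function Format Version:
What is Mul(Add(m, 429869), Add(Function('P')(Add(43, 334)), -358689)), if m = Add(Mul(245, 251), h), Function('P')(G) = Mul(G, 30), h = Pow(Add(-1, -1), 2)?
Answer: -170690924472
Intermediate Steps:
h = 4 (h = Pow(-2, 2) = 4)
Function('P')(G) = Mul(30, G)
m = 61499 (m = Add(Mul(245, 251), 4) = Add(61495, 4) = 61499)
Mul(Add(m, 429869), Add(Function('P')(Add(43, 334)), -358689)) = Mul(Add(61499, 429869), Add(Mul(30, Add(43, 334)), -358689)) = Mul(491368, Add(Mul(30, 377), -358689)) = Mul(491368, Add(11310, -358689)) = Mul(491368, -347379) = -170690924472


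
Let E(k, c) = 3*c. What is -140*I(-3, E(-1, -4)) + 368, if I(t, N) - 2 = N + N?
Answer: 3448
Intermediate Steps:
I(t, N) = 2 + 2*N (I(t, N) = 2 + (N + N) = 2 + 2*N)
-140*I(-3, E(-1, -4)) + 368 = -140*(2 + 2*(3*(-4))) + 368 = -140*(2 + 2*(-12)) + 368 = -140*(2 - 24) + 368 = -140*(-22) + 368 = 3080 + 368 = 3448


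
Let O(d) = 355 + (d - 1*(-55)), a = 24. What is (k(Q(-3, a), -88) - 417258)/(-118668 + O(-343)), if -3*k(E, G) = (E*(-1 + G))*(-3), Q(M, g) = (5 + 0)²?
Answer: 419483/118601 ≈ 3.5369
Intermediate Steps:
O(d) = 410 + d (O(d) = 355 + (d + 55) = 355 + (55 + d) = 410 + d)
Q(M, g) = 25 (Q(M, g) = 5² = 25)
k(E, G) = E*(-1 + G) (k(E, G) = -E*(-1 + G)*(-3)/3 = -(-1)*E*(-1 + G) = E*(-1 + G))
(k(Q(-3, a), -88) - 417258)/(-118668 + O(-343)) = (25*(-1 - 88) - 417258)/(-118668 + (410 - 343)) = (25*(-89) - 417258)/(-118668 + 67) = (-2225 - 417258)/(-118601) = -419483*(-1/118601) = 419483/118601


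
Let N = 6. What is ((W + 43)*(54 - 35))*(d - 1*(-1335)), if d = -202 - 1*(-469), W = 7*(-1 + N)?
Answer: 2374164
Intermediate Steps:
W = 35 (W = 7*(-1 + 6) = 7*5 = 35)
d = 267 (d = -202 + 469 = 267)
((W + 43)*(54 - 35))*(d - 1*(-1335)) = ((35 + 43)*(54 - 35))*(267 - 1*(-1335)) = (78*19)*(267 + 1335) = 1482*1602 = 2374164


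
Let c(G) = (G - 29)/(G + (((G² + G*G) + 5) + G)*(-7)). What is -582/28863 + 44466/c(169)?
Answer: -85754632248359/673470 ≈ -1.2733e+8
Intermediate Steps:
c(G) = (-29 + G)/(-35 - 14*G² - 6*G) (c(G) = (-29 + G)/(G + (((G² + G²) + 5) + G)*(-7)) = (-29 + G)/(G + ((2*G² + 5) + G)*(-7)) = (-29 + G)/(G + ((5 + 2*G²) + G)*(-7)) = (-29 + G)/(G + (5 + G + 2*G²)*(-7)) = (-29 + G)/(G + (-35 - 14*G² - 7*G)) = (-29 + G)/(-35 - 14*G² - 6*G))
-582/28863 + 44466/c(169) = -582/28863 + 44466/(((29 - 1*169)/(35 + 6*169 + 14*169²))) = -582*1/28863 + 44466/(((29 - 169)/(35 + 1014 + 14*28561))) = -194/9621 + 44466/((-140/(35 + 1014 + 399854))) = -194/9621 + 44466/((-140/400903)) = -194/9621 + 44466/(((1/400903)*(-140))) = -194/9621 + 44466/(-140/400903) = -194/9621 + 44466*(-400903/140) = -194/9621 - 8913276399/70 = -85754632248359/673470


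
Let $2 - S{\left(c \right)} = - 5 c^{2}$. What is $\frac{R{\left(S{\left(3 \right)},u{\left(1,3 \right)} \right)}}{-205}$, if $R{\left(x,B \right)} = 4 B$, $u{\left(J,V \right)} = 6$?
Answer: $- \frac{24}{205} \approx -0.11707$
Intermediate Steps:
$S{\left(c \right)} = 2 + 5 c^{2}$ ($S{\left(c \right)} = 2 - - 5 c^{2} = 2 + 5 c^{2}$)
$\frac{R{\left(S{\left(3 \right)},u{\left(1,3 \right)} \right)}}{-205} = \frac{4 \cdot 6}{-205} = 24 \left(- \frac{1}{205}\right) = - \frac{24}{205}$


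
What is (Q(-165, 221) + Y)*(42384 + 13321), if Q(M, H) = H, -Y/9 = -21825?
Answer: 10954165430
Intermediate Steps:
Y = 196425 (Y = -9*(-21825) = 196425)
(Q(-165, 221) + Y)*(42384 + 13321) = (221 + 196425)*(42384 + 13321) = 196646*55705 = 10954165430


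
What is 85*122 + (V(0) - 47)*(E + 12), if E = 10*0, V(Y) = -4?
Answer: 9758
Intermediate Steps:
E = 0
85*122 + (V(0) - 47)*(E + 12) = 85*122 + (-4 - 47)*(0 + 12) = 10370 - 51*12 = 10370 - 612 = 9758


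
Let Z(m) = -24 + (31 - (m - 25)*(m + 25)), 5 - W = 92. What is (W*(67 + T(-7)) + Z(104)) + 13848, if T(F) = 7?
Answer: -2774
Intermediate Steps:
W = -87 (W = 5 - 1*92 = 5 - 92 = -87)
Z(m) = 7 - (-25 + m)*(25 + m) (Z(m) = -24 + (31 - (-25 + m)*(25 + m)) = 7 - (-25 + m)*(25 + m))
(W*(67 + T(-7)) + Z(104)) + 13848 = (-87*(67 + 7) + (632 - 1*104²)) + 13848 = (-87*74 + (632 - 1*10816)) + 13848 = (-6438 + (632 - 10816)) + 13848 = (-6438 - 10184) + 13848 = -16622 + 13848 = -2774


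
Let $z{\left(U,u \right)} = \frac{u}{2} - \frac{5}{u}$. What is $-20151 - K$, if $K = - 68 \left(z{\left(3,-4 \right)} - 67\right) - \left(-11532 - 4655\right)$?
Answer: $-40945$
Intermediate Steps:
$z{\left(U,u \right)} = \frac{u}{2} - \frac{5}{u}$ ($z{\left(U,u \right)} = u \frac{1}{2} - \frac{5}{u} = \frac{u}{2} - \frac{5}{u}$)
$K = 20794$ ($K = - 68 \left(\left(\frac{1}{2} \left(-4\right) - \frac{5}{-4}\right) - 67\right) - \left(-11532 - 4655\right) = - 68 \left(\left(-2 - - \frac{5}{4}\right) - 67\right) - -16187 = - 68 \left(\left(-2 + \frac{5}{4}\right) - 67\right) + 16187 = - 68 \left(- \frac{3}{4} - 67\right) + 16187 = \left(-68\right) \left(- \frac{271}{4}\right) + 16187 = 4607 + 16187 = 20794$)
$-20151 - K = -20151 - 20794 = -40945$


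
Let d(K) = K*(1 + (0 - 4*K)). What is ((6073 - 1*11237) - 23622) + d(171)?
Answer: -145579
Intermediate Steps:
d(K) = K*(1 - 4*K)
((6073 - 1*11237) - 23622) + d(171) = ((6073 - 1*11237) - 23622) + 171*(1 - 4*171) = ((6073 - 11237) - 23622) + 171*(1 - 684) = (-5164 - 23622) + 171*(-683) = -28786 - 116793 = -145579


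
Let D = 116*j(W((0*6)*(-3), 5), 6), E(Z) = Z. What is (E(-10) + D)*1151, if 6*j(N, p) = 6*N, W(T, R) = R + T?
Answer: 656070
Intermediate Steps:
j(N, p) = N (j(N, p) = (6*N)/6 = N)
D = 580 (D = 116*(5 + (0*6)*(-3)) = 116*(5 + 0*(-3)) = 116*(5 + 0) = 116*5 = 580)
(E(-10) + D)*1151 = (-10 + 580)*1151 = 570*1151 = 656070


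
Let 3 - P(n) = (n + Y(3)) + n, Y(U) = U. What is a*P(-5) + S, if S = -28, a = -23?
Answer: -258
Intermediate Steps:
P(n) = -2*n (P(n) = 3 - ((n + 3) + n) = 3 - ((3 + n) + n) = 3 - (3 + 2*n) = 3 + (-3 - 2*n) = -2*n)
a*P(-5) + S = -(-46)*(-5) - 28 = -23*10 - 28 = -230 - 28 = -258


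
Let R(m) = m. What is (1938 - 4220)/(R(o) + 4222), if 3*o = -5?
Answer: -6846/12661 ≈ -0.54072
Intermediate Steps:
o = -5/3 (o = (⅓)*(-5) = -5/3 ≈ -1.6667)
(1938 - 4220)/(R(o) + 4222) = (1938 - 4220)/(-5/3 + 4222) = -2282/12661/3 = -2282*3/12661 = -6846/12661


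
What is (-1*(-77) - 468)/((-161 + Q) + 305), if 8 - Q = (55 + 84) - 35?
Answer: -391/48 ≈ -8.1458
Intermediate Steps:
Q = -96 (Q = 8 - ((55 + 84) - 35) = 8 - (139 - 35) = 8 - 1*104 = 8 - 104 = -96)
(-1*(-77) - 468)/((-161 + Q) + 305) = (-1*(-77) - 468)/((-161 - 96) + 305) = (77 - 468)/(-257 + 305) = -391/48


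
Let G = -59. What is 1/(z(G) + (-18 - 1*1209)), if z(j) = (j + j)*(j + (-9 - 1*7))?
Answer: 1/7623 ≈ 0.00013118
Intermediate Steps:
z(j) = 2*j*(-16 + j) (z(j) = (2*j)*(j + (-9 - 7)) = (2*j)*(j - 16) = (2*j)*(-16 + j) = 2*j*(-16 + j))
1/(z(G) + (-18 - 1*1209)) = 1/(2*(-59)*(-16 - 59) + (-18 - 1*1209)) = 1/(2*(-59)*(-75) + (-18 - 1209)) = 1/(8850 - 1227) = 1/7623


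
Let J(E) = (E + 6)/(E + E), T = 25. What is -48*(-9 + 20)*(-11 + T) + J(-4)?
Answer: -29569/4 ≈ -7392.3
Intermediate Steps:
J(E) = (6 + E)/(2*E) (J(E) = (6 + E)/((2*E)) = (6 + E)*(1/(2*E)) = (6 + E)/(2*E))
-48*(-9 + 20)*(-11 + T) + J(-4) = -48*(-9 + 20)*(-11 + 25) + (½)*(6 - 4)/(-4) = -528*14 + (½)*(-¼)*2 = -48*154 - ¼ = -7392 - ¼ = -29569/4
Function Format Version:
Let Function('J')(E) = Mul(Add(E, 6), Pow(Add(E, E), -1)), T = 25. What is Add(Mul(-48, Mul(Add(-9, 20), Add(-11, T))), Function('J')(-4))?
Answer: Rational(-29569, 4) ≈ -7392.3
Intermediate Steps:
Function('J')(E) = Mul(Rational(1, 2), Pow(E, -1), Add(6, E)) (Function('J')(E) = Mul(Add(6, E), Pow(Mul(2, E), -1)) = Mul(Add(6, E), Mul(Rational(1, 2), Pow(E, -1))) = Mul(Rational(1, 2), Pow(E, -1), Add(6, E)))
Add(Mul(-48, Mul(Add(-9, 20), Add(-11, T))), Function('J')(-4)) = Add(Mul(-48, Mul(Add(-9, 20), Add(-11, 25))), Mul(Rational(1, 2), Pow(-4, -1), Add(6, -4))) = Add(Mul(-48, Mul(11, 14)), Mul(Rational(1, 2), Rational(-1, 4), 2)) = Add(Mul(-48, 154), Rational(-1, 4)) = Add(-7392, Rational(-1, 4)) = Rational(-29569, 4)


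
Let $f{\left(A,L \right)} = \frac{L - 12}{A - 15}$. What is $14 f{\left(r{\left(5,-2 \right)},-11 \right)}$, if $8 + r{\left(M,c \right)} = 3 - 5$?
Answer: $\frac{322}{25} \approx 12.88$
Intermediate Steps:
$r{\left(M,c \right)} = -10$ ($r{\left(M,c \right)} = -8 + \left(3 - 5\right) = -8 - 2 = -10$)
$f{\left(A,L \right)} = \frac{-12 + L}{-15 + A}$
$14 f{\left(r{\left(5,-2 \right)},-11 \right)} = 14 \frac{-12 - 11}{-15 - 10} = 14 \frac{1}{-25} \left(-23\right) = 14 \left(\left(- \frac{1}{25}\right) \left(-23\right)\right) = 14 \cdot \frac{23}{25} = \frac{322}{25}$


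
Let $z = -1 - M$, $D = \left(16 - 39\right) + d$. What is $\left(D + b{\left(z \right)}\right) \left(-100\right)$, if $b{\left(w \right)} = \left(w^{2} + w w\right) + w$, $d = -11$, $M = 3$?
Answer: $600$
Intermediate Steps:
$D = -34$ ($D = \left(16 - 39\right) - 11 = -23 - 11 = -34$)
$z = -4$ ($z = -1 - 3 = -4$)
$b{\left(w \right)} = w + 2 w^{2}$ ($b{\left(w \right)} = \left(w^{2} + w^{2}\right) + w = 2 w^{2} + w = w + 2 w^{2}$)
$\left(D + b{\left(z \right)}\right) \left(-100\right) = \left(-34 - 4 \left(1 + 2 \left(-4\right)\right)\right) \left(-100\right) = \left(-34 - 4 \left(1 - 8\right)\right) \left(-100\right) = \left(-34 - -28\right) \left(-100\right) = \left(-34 + 28\right) \left(-100\right) = \left(-6\right) \left(-100\right) = 600$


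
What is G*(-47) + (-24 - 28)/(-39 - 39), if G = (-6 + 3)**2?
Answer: -1267/3 ≈ -422.33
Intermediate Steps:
G = 9 (G = (-3)**2 = 9)
G*(-47) + (-24 - 28)/(-39 - 39) = 9*(-47) + (-24 - 28)/(-39 - 39) = -423 - 52/(-78) = -423 - 52*(-1/78) = -423 + 2/3 = -1267/3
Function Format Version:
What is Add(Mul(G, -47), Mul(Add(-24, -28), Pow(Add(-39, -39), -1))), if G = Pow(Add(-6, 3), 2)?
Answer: Rational(-1267, 3) ≈ -422.33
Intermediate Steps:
G = 9 (G = Pow(-3, 2) = 9)
Add(Mul(G, -47), Mul(Add(-24, -28), Pow(Add(-39, -39), -1))) = Add(Mul(9, -47), Mul(Add(-24, -28), Pow(Add(-39, -39), -1))) = Add(-423, Mul(-52, Pow(-78, -1))) = Add(-423, Mul(-52, Rational(-1, 78))) = Add(-423, Rational(2, 3)) = Rational(-1267, 3)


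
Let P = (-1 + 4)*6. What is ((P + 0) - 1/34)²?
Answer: 373321/1156 ≈ 322.94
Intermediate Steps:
P = 18 (P = 3*6 = 18)
((P + 0) - 1/34)² = ((18 + 0) - 1/34)² = (18 - 1*1/34)² = (18 - 1/34)² = (611/34)² = 373321/1156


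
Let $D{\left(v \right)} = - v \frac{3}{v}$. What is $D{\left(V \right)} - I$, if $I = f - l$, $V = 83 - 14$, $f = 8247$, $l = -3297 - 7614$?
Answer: $-19161$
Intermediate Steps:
$l = -10911$
$V = 69$ ($V = 83 - 14 = 69$)
$D{\left(v \right)} = -3$
$I = 19158$ ($I = 8247 - -10911 = 8247 + 10911 = 19158$)
$D{\left(V \right)} - I = -3 - 19158 = -19161$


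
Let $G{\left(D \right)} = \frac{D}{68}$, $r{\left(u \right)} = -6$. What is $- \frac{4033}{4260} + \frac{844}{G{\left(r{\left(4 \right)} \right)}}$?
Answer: $- \frac{40752353}{4260} \approx -9566.3$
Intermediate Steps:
$G{\left(D \right)} = \frac{D}{68}$ ($G{\left(D \right)} = D \frac{1}{68} = \frac{D}{68}$)
$- \frac{4033}{4260} + \frac{844}{G{\left(r{\left(4 \right)} \right)}} = - \frac{4033}{4260} + \frac{844}{\frac{1}{68} \left(-6\right)} = \left(-4033\right) \frac{1}{4260} + \frac{844}{- \frac{3}{34}} = - \frac{4033}{4260} + 844 \left(- \frac{34}{3}\right) = - \frac{4033}{4260} - \frac{28696}{3} = - \frac{40752353}{4260}$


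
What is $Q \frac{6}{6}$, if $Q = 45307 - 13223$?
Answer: $32084$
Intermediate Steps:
$Q = 32084$ ($Q = 45307 - 13223 = 32084$)
$Q \frac{6}{6} = 32084 \cdot \frac{6}{6} = 32084 \cdot 6 \cdot \frac{1}{6} = 32084 \cdot 1 = 32084$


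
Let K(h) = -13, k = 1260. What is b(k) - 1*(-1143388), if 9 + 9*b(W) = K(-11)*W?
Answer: 1141567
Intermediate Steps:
b(W) = -1 - 13*W/9 (b(W) = -1 + (-13*W)/9 = -1 - 13*W/9)
b(k) - 1*(-1143388) = (-1 - 13/9*1260) - 1*(-1143388) = (-1 - 1820) + 1143388 = -1821 + 1143388 = 1141567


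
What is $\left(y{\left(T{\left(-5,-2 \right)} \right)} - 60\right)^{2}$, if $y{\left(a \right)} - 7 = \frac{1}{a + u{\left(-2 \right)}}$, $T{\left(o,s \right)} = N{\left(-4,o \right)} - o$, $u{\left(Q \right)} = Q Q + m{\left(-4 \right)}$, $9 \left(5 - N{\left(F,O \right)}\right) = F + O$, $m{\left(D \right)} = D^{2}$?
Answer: $\frac{2696164}{961} \approx 2805.6$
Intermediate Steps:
$N{\left(F,O \right)} = 5 - \frac{F}{9} - \frac{O}{9}$ ($N{\left(F,O \right)} = 5 - \frac{F + O}{9} = 5 - \left(\frac{F}{9} + \frac{O}{9}\right) = 5 - \frac{F}{9} - \frac{O}{9}$)
$u{\left(Q \right)} = 16 + Q^{2}$ ($u{\left(Q \right)} = Q Q + \left(-4\right)^{2} = Q^{2} + 16 = 16 + Q^{2}$)
$T{\left(o,s \right)} = \frac{49}{9} - \frac{10 o}{9}$ ($T{\left(o,s \right)} = \left(5 - - \frac{4}{9} - \frac{o}{9}\right) - o = \left(5 + \frac{4}{9} - \frac{o}{9}\right) - o = \left(\frac{49}{9} - \frac{o}{9}\right) - o = \frac{49}{9} - \frac{10 o}{9}$)
$y{\left(a \right)} = 7 + \frac{1}{20 + a}$ ($y{\left(a \right)} = 7 + \frac{1}{a + \left(16 + \left(-2\right)^{2}\right)} = 7 + \frac{1}{a + \left(16 + 4\right)} = 7 + \frac{1}{a + 20} = 7 + \frac{1}{20 + a}$)
$\left(y{\left(T{\left(-5,-2 \right)} \right)} - 60\right)^{2} = \left(\frac{141 + 7 \left(\frac{49}{9} - - \frac{50}{9}\right)}{20 + \left(\frac{49}{9} - - \frac{50}{9}\right)} - 60\right)^{2} = \left(\frac{141 + 7 \left(\frac{49}{9} + \frac{50}{9}\right)}{20 + \left(\frac{49}{9} + \frac{50}{9}\right)} - 60\right)^{2} = \left(\frac{141 + 7 \cdot 11}{20 + 11} - 60\right)^{2} = \left(\frac{141 + 77}{31} - 60\right)^{2} = \left(\frac{1}{31} \cdot 218 - 60\right)^{2} = \left(\frac{218}{31} - 60\right)^{2} = \left(- \frac{1642}{31}\right)^{2} = \frac{2696164}{961}$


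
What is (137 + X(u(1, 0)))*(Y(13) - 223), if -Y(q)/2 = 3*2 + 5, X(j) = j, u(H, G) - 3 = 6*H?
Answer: -35770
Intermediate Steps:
u(H, G) = 3 + 6*H
Y(q) = -22 (Y(q) = -2*(3*2 + 5) = -2*(6 + 5) = -2*11 = -22)
(137 + X(u(1, 0)))*(Y(13) - 223) = (137 + (3 + 6*1))*(-22 - 223) = (137 + (3 + 6))*(-245) = (137 + 9)*(-245) = 146*(-245) = -35770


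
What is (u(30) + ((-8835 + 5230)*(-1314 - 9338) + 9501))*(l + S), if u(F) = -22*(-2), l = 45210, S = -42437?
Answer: 106510943865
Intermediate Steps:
u(F) = 44
(u(30) + ((-8835 + 5230)*(-1314 - 9338) + 9501))*(l + S) = (44 + ((-8835 + 5230)*(-1314 - 9338) + 9501))*(45210 - 42437) = (44 + (-3605*(-10652) + 9501))*2773 = (44 + (38400460 + 9501))*2773 = (44 + 38409961)*2773 = 38410005*2773 = 106510943865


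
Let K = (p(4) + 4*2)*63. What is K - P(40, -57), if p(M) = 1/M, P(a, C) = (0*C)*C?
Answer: 2079/4 ≈ 519.75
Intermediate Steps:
P(a, C) = 0 (P(a, C) = 0*C = 0)
K = 2079/4 (K = (1/4 + 4*2)*63 = (¼ + 8)*63 = (33/4)*63 = 2079/4 ≈ 519.75)
K - P(40, -57) = 2079/4 - 1*0 = 2079/4 + 0 = 2079/4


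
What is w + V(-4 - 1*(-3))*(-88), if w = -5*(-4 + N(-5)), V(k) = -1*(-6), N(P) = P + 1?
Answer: -488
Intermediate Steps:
N(P) = 1 + P
V(k) = 6
w = 40 (w = -5*(-4 + (1 - 5)) = -5*(-4 - 4) = -5*(-8) = 40)
w + V(-4 - 1*(-3))*(-88) = 40 + 6*(-88) = 40 - 528 = -488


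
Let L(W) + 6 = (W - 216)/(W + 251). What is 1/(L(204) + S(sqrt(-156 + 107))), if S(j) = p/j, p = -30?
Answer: -207935/1886844 - 147875*I/1886844 ≈ -0.1102 - 0.078372*I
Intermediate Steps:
S(j) = -30/j
L(W) = -6 + (-216 + W)/(251 + W) (L(W) = -6 + (W - 216)/(W + 251) = -6 + (-216 + W)/(251 + W))
1/(L(204) + S(sqrt(-156 + 107))) = 1/((-1722 - 5*204)/(251 + 204) - 30/sqrt(-156 + 107)) = 1/((-1722 - 1020)/455 - 30*(-I/7)) = 1/((1/455)*(-2742) - 30*(-I/7)) = 1/(-2742/455 - (-30)*I/7) = 1/(-2742/455 + 30*I/7) = 207025*(-2742/455 - 30*I/7)/11321064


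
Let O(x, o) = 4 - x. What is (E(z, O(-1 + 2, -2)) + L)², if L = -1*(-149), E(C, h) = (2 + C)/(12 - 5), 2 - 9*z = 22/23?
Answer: 5200284769/233289 ≈ 22291.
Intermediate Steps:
z = 8/69 (z = 2/9 - 22/(9*23) = 2/9 - ⅑*22/23 = 2/9 - 22/207 = 8/69 ≈ 0.11594)
E(C, h) = 2/7 + C/7 (E(C, h) = (2 + C)/7 = (2 + C)*(⅐) = 2/7 + C/7)
L = 149
(E(z, O(-1 + 2, -2)) + L)² = ((2/7 + (⅐)*(8/69)) + 149)² = ((2/7 + 8/483) + 149)² = (146/483 + 149)² = (72113/483)² = 5200284769/233289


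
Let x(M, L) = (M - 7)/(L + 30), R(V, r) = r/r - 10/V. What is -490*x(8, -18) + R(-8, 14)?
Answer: -463/12 ≈ -38.583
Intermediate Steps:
R(V, r) = 1 - 10/V
x(M, L) = (-7 + M)/(30 + L)
-490*x(8, -18) + R(-8, 14) = -490*(-7 + 8)/(30 - 18) + (-10 - 8)/(-8) = -490/12 - ⅛*(-18) = -245/6 + 9/4 = -463/12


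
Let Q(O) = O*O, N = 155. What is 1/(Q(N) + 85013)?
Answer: 1/109038 ≈ 9.1711e-6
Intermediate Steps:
Q(O) = O²
1/(Q(N) + 85013) = 1/(155² + 85013) = 1/(24025 + 85013) = 1/109038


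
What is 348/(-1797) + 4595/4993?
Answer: 2173217/2990807 ≈ 0.72663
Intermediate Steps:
348/(-1797) + 4595/4993 = 348*(-1/1797) + 4595*(1/4993) = -116/599 + 4595/4993 = 2173217/2990807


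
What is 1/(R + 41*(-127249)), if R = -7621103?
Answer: -1/12838312 ≈ -7.7892e-8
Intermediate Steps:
1/(R + 41*(-127249)) = 1/(-7621103 + 41*(-127249)) = 1/(-7621103 - 5217209) = 1/(-12838312) = -1/12838312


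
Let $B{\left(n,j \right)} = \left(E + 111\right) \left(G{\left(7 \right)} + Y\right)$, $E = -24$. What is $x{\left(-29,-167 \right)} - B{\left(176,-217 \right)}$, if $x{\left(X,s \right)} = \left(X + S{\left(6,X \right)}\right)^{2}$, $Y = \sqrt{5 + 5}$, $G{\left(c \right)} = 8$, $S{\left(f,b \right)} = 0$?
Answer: $145 - 87 \sqrt{10} \approx -130.12$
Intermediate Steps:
$Y = \sqrt{10} \approx 3.1623$
$B{\left(n,j \right)} = 696 + 87 \sqrt{10}$ ($B{\left(n,j \right)} = \left(-24 + 111\right) \left(8 + \sqrt{10}\right) = 87 \left(8 + \sqrt{10}\right) = 696 + 87 \sqrt{10}$)
$x{\left(X,s \right)} = X^{2}$ ($x{\left(X,s \right)} = \left(X + 0\right)^{2} = X^{2}$)
$x{\left(-29,-167 \right)} - B{\left(176,-217 \right)} = \left(-29\right)^{2} - \left(696 + 87 \sqrt{10}\right) = 841 - \left(696 + 87 \sqrt{10}\right) = 145 - 87 \sqrt{10}$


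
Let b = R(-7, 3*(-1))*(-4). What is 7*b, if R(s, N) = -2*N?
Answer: -168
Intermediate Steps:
b = -24 (b = -6*(-1)*(-4) = -2*(-3)*(-4) = 6*(-4) = -24)
7*b = 7*(-24) = -168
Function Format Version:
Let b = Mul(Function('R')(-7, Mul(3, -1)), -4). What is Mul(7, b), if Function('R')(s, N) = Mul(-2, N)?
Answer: -168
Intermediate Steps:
b = -24 (b = Mul(Mul(-2, Mul(3, -1)), -4) = Mul(Mul(-2, -3), -4) = Mul(6, -4) = -24)
Mul(7, b) = Mul(7, -24) = -168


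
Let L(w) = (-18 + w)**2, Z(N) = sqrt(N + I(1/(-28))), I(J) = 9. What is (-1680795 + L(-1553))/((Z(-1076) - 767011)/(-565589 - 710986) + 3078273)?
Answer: 1316403705196423356341900/5147375501110950921528421 + 334992854150*I*sqrt(1067)/5147375501110950921528421 ≈ 0.25574 + 2.1258e-12*I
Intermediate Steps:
Z(N) = sqrt(9 + N) (Z(N) = sqrt(N + 9) = sqrt(9 + N))
(-1680795 + L(-1553))/((Z(-1076) - 767011)/(-565589 - 710986) + 3078273) = (-1680795 + (-18 - 1553)**2)/((sqrt(9 - 1076) - 767011)/(-565589 - 710986) + 3078273) = (-1680795 + (-1571)**2)/((sqrt(-1067) - 767011)/(-1276575) + 3078273) = (-1680795 + 2468041)/((I*sqrt(1067) - 767011)*(-1/1276575) + 3078273) = 787246/((-767011 + I*sqrt(1067))*(-1/1276575) + 3078273) = 787246/((767011/1276575 - I*sqrt(1067)/1276575) + 3078273) = 787246/(3929647121986/1276575 - I*sqrt(1067)/1276575)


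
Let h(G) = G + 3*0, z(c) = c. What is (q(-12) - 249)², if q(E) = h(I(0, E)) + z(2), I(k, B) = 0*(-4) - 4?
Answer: 63001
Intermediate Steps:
I(k, B) = -4 (I(k, B) = 0 - 4 = -4)
h(G) = G (h(G) = G + 0 = G)
q(E) = -2 (q(E) = -4 + 2 = -2)
(q(-12) - 249)² = (-2 - 249)² = (-251)² = 63001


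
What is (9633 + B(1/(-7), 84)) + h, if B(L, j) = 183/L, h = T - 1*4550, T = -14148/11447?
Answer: 43507346/11447 ≈ 3800.8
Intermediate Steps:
T = -14148/11447 (T = -14148*1/11447 = -14148/11447 ≈ -1.2360)
h = -52097998/11447 (h = -14148/11447 - 1*4550 = -14148/11447 - 4550 = -52097998/11447 ≈ -4551.2)
(9633 + B(1/(-7), 84)) + h = (9633 + 183/(1/(-7))) - 52097998/11447 = (9633 + 183/(-1/7)) - 52097998/11447 = (9633 + 183*(-7)) - 52097998/11447 = (9633 - 1281) - 52097998/11447 = 8352 - 52097998/11447 = 43507346/11447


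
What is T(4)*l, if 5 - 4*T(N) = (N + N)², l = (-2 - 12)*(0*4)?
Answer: 0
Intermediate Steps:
l = 0 (l = -14*0 = 0)
T(N) = 5/4 - N² (T(N) = 5/4 - (N + N)²/4 = 5/4 - 4*N²/4 = 5/4 - N²)
T(4)*l = (5/4 - 1*4²)*0 = (5/4 - 1*16)*0 = (5/4 - 16)*0 = -59/4*0 = 0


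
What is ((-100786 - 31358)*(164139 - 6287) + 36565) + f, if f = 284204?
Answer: -20858873919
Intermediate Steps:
((-100786 - 31358)*(164139 - 6287) + 36565) + f = ((-100786 - 31358)*(164139 - 6287) + 36565) + 284204 = (-132144*157852 + 36565) + 284204 = (-20859194688 + 36565) + 284204 = -20859158123 + 284204 = -20858873919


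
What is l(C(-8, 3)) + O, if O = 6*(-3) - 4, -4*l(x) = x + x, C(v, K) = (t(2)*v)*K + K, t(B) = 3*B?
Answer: 97/2 ≈ 48.500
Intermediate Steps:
C(v, K) = K + 6*K*v (C(v, K) = ((3*2)*v)*K + K = (6*v)*K + K = 6*K*v + K = K + 6*K*v)
l(x) = -x/2 (l(x) = -(x + x)/4 = -x/2)
O = -22 (O = -18 - 4 = -22)
l(C(-8, 3)) + O = -3*(1 + 6*(-8))/2 - 22 = -3*(1 - 48)/2 - 22 = -3*(-47)/2 - 22 = -½*(-141) - 22 = 141/2 - 22 = 97/2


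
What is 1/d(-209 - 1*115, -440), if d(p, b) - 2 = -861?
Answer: -1/859 ≈ -0.0011641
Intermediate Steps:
d(p, b) = -859 (d(p, b) = 2 - 861 = -859)
1/d(-209 - 1*115, -440) = 1/(-859) = -1/859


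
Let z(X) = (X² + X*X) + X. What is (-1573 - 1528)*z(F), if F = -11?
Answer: -716331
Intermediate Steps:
z(X) = X + 2*X² (z(X) = (X² + X²) + X = 2*X² + X = X + 2*X²)
(-1573 - 1528)*z(F) = (-1573 - 1528)*(-11*(1 + 2*(-11))) = -(-34111)*(1 - 22) = -(-34111)*(-21) = -3101*231 = -716331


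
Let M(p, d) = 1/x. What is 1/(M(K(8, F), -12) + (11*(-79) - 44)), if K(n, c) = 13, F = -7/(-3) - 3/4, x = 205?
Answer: -205/187164 ≈ -0.0010953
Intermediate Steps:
F = 19/12 (F = -7*(-1/3) - 3*1/4 = 7/3 - 3/4 = 19/12 ≈ 1.5833)
M(p, d) = 1/205
1/(M(K(8, F), -12) + (11*(-79) - 44)) = 1/(1/205 + (11*(-79) - 44)) = 1/(1/205 + (-869 - 44)) = 1/(1/205 - 913) = 1/(-187164/205) = -205/187164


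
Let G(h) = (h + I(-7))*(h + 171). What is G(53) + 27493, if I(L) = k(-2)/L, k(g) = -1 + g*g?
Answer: 39269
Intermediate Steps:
k(g) = -1 + g²
I(L) = 3/L (I(L) = (-1 + (-2)²)/L = (-1 + 4)/L = 3/L)
G(h) = (171 + h)*(-3/7 + h) (G(h) = (h + 3/(-7))*(h + 171) = (h + 3*(-⅐))*(171 + h) = (h - 3/7)*(171 + h) = (-3/7 + h)*(171 + h) = (171 + h)*(-3/7 + h))
G(53) + 27493 = (-513/7 + 53² + (1194/7)*53) + 27493 = (-513/7 + 2809 + 63282/7) + 27493 = 11776 + 27493 = 39269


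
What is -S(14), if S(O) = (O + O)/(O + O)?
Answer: -1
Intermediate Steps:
S(O) = 1 (S(O) = (2*O)/((2*O)) = (2*O)*(1/(2*O)) = 1)
-S(14) = -1*1 = -1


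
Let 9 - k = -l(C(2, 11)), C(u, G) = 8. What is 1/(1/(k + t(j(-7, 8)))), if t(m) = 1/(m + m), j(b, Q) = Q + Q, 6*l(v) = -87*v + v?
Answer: -10141/96 ≈ -105.64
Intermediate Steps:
l(v) = -43*v/3 (l(v) = (-87*v + v)/6 = (-86*v)/6 = -43*v/3)
j(b, Q) = 2*Q
t(m) = 1/(2*m)
k = -317/3 (k = 9 - (-1)*(-43/3*8) = 9 - (-1)*(-344)/3 = 9 - 1*344/3 = 9 - 344/3 = -317/3 ≈ -105.67)
1/(1/(k + t(j(-7, 8)))) = 1/(1/(-317/3 + 1/(2*((2*8))))) = 1/(1/(-317/3 + (½)/16)) = 1/(1/(-317/3 + (½)*(1/16))) = 1/(1/(-317/3 + 1/32)) = 1/(1/(-10141/96)) = 1/(-96/10141) = -10141/96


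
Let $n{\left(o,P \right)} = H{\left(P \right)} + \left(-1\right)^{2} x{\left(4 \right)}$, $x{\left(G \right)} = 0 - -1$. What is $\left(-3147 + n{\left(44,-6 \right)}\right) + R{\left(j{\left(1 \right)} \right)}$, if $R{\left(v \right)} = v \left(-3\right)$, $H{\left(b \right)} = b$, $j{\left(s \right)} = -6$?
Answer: $-3134$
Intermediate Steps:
$x{\left(G \right)} = 1$ ($x{\left(G \right)} = 0 + 1 = 1$)
$n{\left(o,P \right)} = 1 + P$ ($n{\left(o,P \right)} = P + \left(-1\right)^{2} \cdot 1 = P + 1 \cdot 1 = P + 1 = 1 + P$)
$R{\left(v \right)} = - 3 v$
$\left(-3147 + n{\left(44,-6 \right)}\right) + R{\left(j{\left(1 \right)} \right)} = \left(-3147 + \left(1 - 6\right)\right) - -18 = \left(-3147 - 5\right) + 18 = -3152 + 18 = -3134$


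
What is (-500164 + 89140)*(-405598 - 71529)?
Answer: 196110648048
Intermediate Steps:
(-500164 + 89140)*(-405598 - 71529) = -411024*(-477127) = 196110648048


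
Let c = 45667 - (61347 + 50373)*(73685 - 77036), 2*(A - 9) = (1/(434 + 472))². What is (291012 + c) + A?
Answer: 615151584922177/1641672 ≈ 3.7471e+8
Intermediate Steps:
A = 14775049/1641672 (A = 9 + (1/(434 + 472))²/2 = 9 + (1/906)²/2 = 9 + (½)*(1/820836) = 9 + 1/1641672 = 14775049/1641672 ≈ 9.0000)
c = 374419387 (c = 45667 - 111720*(-3351) = 45667 - 1*(-374373720) = 45667 + 374373720 = 374419387)
(291012 + c) + A = (291012 + 374419387) + 14775049/1641672 = 374710399 + 14775049/1641672 = 615151584922177/1641672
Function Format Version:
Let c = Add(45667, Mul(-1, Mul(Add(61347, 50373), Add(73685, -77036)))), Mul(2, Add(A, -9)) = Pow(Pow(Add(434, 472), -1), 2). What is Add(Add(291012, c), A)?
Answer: Rational(615151584922177, 1641672) ≈ 3.7471e+8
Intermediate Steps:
A = Rational(14775049, 1641672) (A = Add(9, Mul(Rational(1, 2), Pow(Pow(Add(434, 472), -1), 2))) = Add(9, Mul(Rational(1, 2), Pow(Pow(906, -1), 2))) = Add(9, Mul(Rational(1, 2), Pow(Rational(1, 906), 2))) = Add(9, Mul(Rational(1, 2), Rational(1, 820836))) = Add(9, Rational(1, 1641672)) = Rational(14775049, 1641672) ≈ 9.0000)
c = 374419387 (c = Add(45667, Mul(-1, Mul(111720, -3351))) = Add(45667, Mul(-1, -374373720)) = Add(45667, 374373720) = 374419387)
Add(Add(291012, c), A) = Add(Add(291012, 374419387), Rational(14775049, 1641672)) = Add(374710399, Rational(14775049, 1641672)) = Rational(615151584922177, 1641672)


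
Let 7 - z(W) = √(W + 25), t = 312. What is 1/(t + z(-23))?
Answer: 319/101759 + √2/101759 ≈ 0.0031488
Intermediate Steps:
z(W) = 7 - √(25 + W) (z(W) = 7 - √(W + 25) = 7 - √(25 + W))
1/(t + z(-23)) = 1/(312 + (7 - √(25 - 23))) = 1/(312 + (7 - √2)) = 1/(319 - √2)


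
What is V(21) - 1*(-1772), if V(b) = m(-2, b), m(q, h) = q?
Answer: 1770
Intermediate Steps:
V(b) = -2
V(21) - 1*(-1772) = -2 - 1*(-1772) = -2 + 1772 = 1770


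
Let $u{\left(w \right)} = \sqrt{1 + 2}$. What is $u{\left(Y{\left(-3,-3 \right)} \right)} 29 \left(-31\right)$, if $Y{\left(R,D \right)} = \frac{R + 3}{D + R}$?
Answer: $- 899 \sqrt{3} \approx -1557.1$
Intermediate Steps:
$Y{\left(R,D \right)} = \frac{3 + R}{D + R}$
$u{\left(w \right)} = \sqrt{3}$
$u{\left(Y{\left(-3,-3 \right)} \right)} 29 \left(-31\right) = \sqrt{3} \cdot 29 \left(-31\right) = 29 \sqrt{3} \left(-31\right) = - 899 \sqrt{3}$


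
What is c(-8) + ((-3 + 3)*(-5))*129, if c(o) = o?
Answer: -8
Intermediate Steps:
c(-8) + ((-3 + 3)*(-5))*129 = -8 + ((-3 + 3)*(-5))*129 = -8 + (0*(-5))*129 = -8 + 0*129 = -8 + 0 = -8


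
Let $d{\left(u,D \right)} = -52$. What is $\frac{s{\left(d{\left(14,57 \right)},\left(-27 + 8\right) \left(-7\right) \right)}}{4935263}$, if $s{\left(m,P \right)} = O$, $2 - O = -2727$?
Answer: $\frac{2729}{4935263} \approx 0.00055296$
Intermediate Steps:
$O = 2729$ ($O = 2 - -2727 = 2 + 2727 = 2729$)
$s{\left(m,P \right)} = 2729$
$\frac{s{\left(d{\left(14,57 \right)},\left(-27 + 8\right) \left(-7\right) \right)}}{4935263} = \frac{2729}{4935263}$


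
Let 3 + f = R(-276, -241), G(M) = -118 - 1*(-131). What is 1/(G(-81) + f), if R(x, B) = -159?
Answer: -1/149 ≈ -0.0067114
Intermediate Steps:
G(M) = 13 (G(M) = -118 + 131 = 13)
f = -162 (f = -3 - 159 = -162)
1/(G(-81) + f) = 1/(13 - 162) = 1/(-149) = -1/149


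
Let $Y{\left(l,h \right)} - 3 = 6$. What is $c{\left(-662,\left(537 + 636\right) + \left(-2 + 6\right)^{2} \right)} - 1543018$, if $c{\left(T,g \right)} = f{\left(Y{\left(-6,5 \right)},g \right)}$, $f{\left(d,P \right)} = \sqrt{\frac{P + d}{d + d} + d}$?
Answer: $-1543018 + \frac{2 \sqrt{170}}{3} \approx -1.543 \cdot 10^{6}$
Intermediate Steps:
$Y{\left(l,h \right)} = 9$ ($Y{\left(l,h \right)} = 3 + 6 = 9$)
$f{\left(d,P \right)} = \sqrt{d + \frac{P + d}{2 d}}$ ($f{\left(d,P \right)} = \sqrt{\frac{P + d}{2 d} + d} = \sqrt{d + \frac{P + d}{2 d}}$)
$c{\left(T,g \right)} = \frac{\sqrt{38 + \frac{2 g}{9}}}{2}$ ($c{\left(T,g \right)} = \frac{\sqrt{2 + 4 \cdot 9 + \frac{2 g}{9}}}{2} = \frac{\sqrt{2 + 36 + 2 g \frac{1}{9}}}{2} = \frac{\sqrt{2 + 36 + \frac{2 g}{9}}}{2} = \frac{\sqrt{38 + \frac{2 g}{9}}}{2}$)
$c{\left(-662,\left(537 + 636\right) + \left(-2 + 6\right)^{2} \right)} - 1543018 = \frac{\sqrt{342 + 2 \left(\left(537 + 636\right) + \left(-2 + 6\right)^{2}\right)}}{6} - 1543018 = \frac{\sqrt{342 + 2 \left(1173 + 4^{2}\right)}}{6} - 1543018 = \frac{\sqrt{342 + 2 \left(1173 + 16\right)}}{6} - 1543018 = \frac{\sqrt{342 + 2 \cdot 1189}}{6} - 1543018 = \frac{\sqrt{342 + 2378}}{6} - 1543018 = \frac{\sqrt{2720}}{6} - 1543018 = \frac{4 \sqrt{170}}{6} - 1543018 = \frac{2 \sqrt{170}}{3} - 1543018 = -1543018 + \frac{2 \sqrt{170}}{3}$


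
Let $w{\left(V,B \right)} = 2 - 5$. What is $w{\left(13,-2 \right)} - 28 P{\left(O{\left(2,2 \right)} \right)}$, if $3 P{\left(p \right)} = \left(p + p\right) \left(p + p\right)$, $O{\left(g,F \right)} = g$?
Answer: $- \frac{457}{3} \approx -152.33$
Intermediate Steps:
$w{\left(V,B \right)} = -3$
$P{\left(p \right)} = \frac{4 p^{2}}{3}$ ($P{\left(p \right)} = \frac{\left(p + p\right) \left(p + p\right)}{3} = \frac{2 p 2 p}{3} = \frac{4 p^{2}}{3}$)
$w{\left(13,-2 \right)} - 28 P{\left(O{\left(2,2 \right)} \right)} = -3 - 28 \frac{4 \cdot 2^{2}}{3} = -3 - 28 \cdot \frac{4}{3} \cdot 4 = -3 - \frac{448}{3} = - \frac{457}{3}$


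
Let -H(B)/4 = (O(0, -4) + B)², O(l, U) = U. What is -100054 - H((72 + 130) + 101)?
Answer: 257550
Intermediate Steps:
H(B) = -4*(-4 + B)²
-100054 - H((72 + 130) + 101) = -100054 - (-4)*(-4 + ((72 + 130) + 101))² = -100054 - (-4)*(-4 + (202 + 101))² = -100054 - (-4)*(-4 + 303)² = -100054 - (-4)*299² = -100054 - (-4)*89401 = -100054 - 1*(-357604) = -100054 + 357604 = 257550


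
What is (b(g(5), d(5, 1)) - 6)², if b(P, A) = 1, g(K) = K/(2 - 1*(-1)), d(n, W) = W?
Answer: 25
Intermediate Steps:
g(K) = K/3 (g(K) = K/(2 + 1) = K/3)
(b(g(5), d(5, 1)) - 6)² = (1 - 6)² = (-5)² = 25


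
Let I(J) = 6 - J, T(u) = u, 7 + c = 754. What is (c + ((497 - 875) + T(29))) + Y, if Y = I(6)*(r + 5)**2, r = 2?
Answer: 398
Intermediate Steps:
c = 747 (c = -7 + 754 = 747)
Y = 0 (Y = (6 - 1*6)*(2 + 5)**2 = (6 - 6)*7**2 = 0*49 = 0)
(c + ((497 - 875) + T(29))) + Y = (747 + ((497 - 875) + 29)) + 0 = (747 + (-378 + 29)) + 0 = (747 - 349) + 0 = 398 + 0 = 398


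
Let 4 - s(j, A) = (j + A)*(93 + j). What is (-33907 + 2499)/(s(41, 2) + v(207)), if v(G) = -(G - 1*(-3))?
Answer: 1963/373 ≈ 5.2627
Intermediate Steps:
v(G) = -3 - G (v(G) = -(G + 3) = -(3 + G) = -3 - G)
s(j, A) = 4 - (93 + j)*(A + j) (s(j, A) = 4 - (j + A)*(93 + j) = 4 - (A + j)*(93 + j) = 4 - (93 + j)*(A + j))
(-33907 + 2499)/(s(41, 2) + v(207)) = (-33907 + 2499)/((4 - 1*41**2 - 93*2 - 93*41 - 1*2*41) + (-3 - 1*207)) = -31408/((4 - 1*1681 - 186 - 3813 - 82) + (-3 - 207)) = -31408/((4 - 1681 - 186 - 3813 - 82) - 210) = -31408/(-5758 - 210) = -31408/(-5968) = -31408*(-1/5968) = 1963/373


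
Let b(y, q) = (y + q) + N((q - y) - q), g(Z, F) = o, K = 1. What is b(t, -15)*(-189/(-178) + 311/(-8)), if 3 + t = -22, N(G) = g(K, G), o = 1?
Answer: 1049997/712 ≈ 1474.7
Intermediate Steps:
g(Z, F) = 1
N(G) = 1
t = -25 (t = -3 - 22 = -25)
b(y, q) = 1 + q + y (b(y, q) = (y + q) + 1 = (q + y) + 1 = 1 + q + y)
b(t, -15)*(-189/(-178) + 311/(-8)) = (1 - 15 - 25)*(-189/(-178) + 311/(-8)) = -39*(-189*(-1/178) + 311*(-1/8)) = -39*(189/178 - 311/8) = -39*(-26923/712) = 1049997/712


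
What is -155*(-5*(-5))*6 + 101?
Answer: -23149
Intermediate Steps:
-155*(-5*(-5))*6 + 101 = -3875*6 + 101 = -155*150 + 101 = -23250 + 101 = -23149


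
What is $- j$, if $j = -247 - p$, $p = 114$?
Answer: $361$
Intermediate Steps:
$j = -361$ ($j = -247 - 114 = -361$)
$- j = \left(-1\right) \left(-361\right) = 361$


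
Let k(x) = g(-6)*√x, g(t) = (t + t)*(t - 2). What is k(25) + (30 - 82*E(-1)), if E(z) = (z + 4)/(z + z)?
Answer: 633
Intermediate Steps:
g(t) = 2*t*(-2 + t) (g(t) = (2*t)*(-2 + t) = 2*t*(-2 + t))
E(z) = (4 + z)/(2*z) (E(z) = (4 + z)/((2*z)) = (4 + z)*(1/(2*z)) = (4 + z)/(2*z))
k(x) = 96*√x (k(x) = (2*(-6)*(-2 - 6))*√x = (2*(-6)*(-8))*√x = 96*√x)
k(25) + (30 - 82*E(-1)) = 96*√25 + (30 - 41*(4 - 1)/(-1)) = 96*5 + (30 - 41*(-1)*3) = 480 + (30 - 82*(-3/2)) = 480 + (30 + 123) = 480 + 153 = 633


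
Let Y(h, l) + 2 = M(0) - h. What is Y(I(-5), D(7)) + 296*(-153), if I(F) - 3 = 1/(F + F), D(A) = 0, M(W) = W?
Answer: -452929/10 ≈ -45293.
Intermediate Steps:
I(F) = 3 + 1/(2*F) (I(F) = 3 + 1/(F + F) = 3 + 1/(2*F))
Y(h, l) = -2 - h (Y(h, l) = -2 + (0 - h) = -2 - h)
Y(I(-5), D(7)) + 296*(-153) = (-2 - (3 + (½)/(-5))) + 296*(-153) = (-2 - (3 + (½)*(-⅕))) - 45288 = (-2 - (3 - ⅒)) - 45288 = (-2 - 1*29/10) - 45288 = (-2 - 29/10) - 45288 = -49/10 - 45288 = -452929/10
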